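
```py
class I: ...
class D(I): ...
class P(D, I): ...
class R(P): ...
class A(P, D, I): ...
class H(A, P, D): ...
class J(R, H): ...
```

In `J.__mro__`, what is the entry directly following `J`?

R

L[J] = J + merge(L[R], L[H], [R H])
  take R:  [R P D I object] + [H A P D I object] + [R H]
  take H:  [P D I object] + [H A P D I object] + [H]
  take A:  [P D I object] + [A P D I object]
  take P:  [P D I object] + [P D I object]
  take D:  [D I object] + [D I object]
  take I:  [I object] + [I object]
  take object:  [object] + [object]
MRO: J R H A P D I object
J is at position 0; next is R.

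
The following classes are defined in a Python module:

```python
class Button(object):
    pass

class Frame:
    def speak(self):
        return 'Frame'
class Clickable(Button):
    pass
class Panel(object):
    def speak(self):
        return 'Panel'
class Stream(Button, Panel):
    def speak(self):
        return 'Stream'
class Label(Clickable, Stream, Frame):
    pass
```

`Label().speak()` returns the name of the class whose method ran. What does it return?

Stream

L[Label] = Label + merge(L[Clickable], L[Stream], L[Frame], [Clickable Stream Frame])
  take Clickable:  [Clickable Button object] + [Stream Button Panel object] + [Frame object] + [Clickable Stream Frame]
  take Stream:  [Button object] + [Stream Button Panel object] + [Frame object] + [Stream Frame]
  take Button:  [Button object] + [Button Panel object] + [Frame object] + [Frame]
  take Panel:  [object] + [Panel object] + [Frame object] + [Frame]
  take Frame:  [object] + [object] + [Frame object] + [Frame]
  take object:  [object] + [object] + [object]
MRO: Label Clickable Stream Button Panel Frame object
speak is defined in: Frame, Panel, Stream. First along the MRO is Stream.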